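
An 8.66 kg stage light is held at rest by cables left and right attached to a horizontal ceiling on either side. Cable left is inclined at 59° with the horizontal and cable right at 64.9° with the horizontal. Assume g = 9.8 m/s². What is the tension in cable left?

T_left ≈ 43.4 N

Weight W = 8.66 × 9.8 = 84.87 N acts straight down.
Horizontal: T_left cos 59° = T_right cos 64.9°  →  T_right = 1.214 T_left.
Vertical: T_left sin 59° + T_right sin 64.9° = 84.87.
Substituting the horizontal relation into the vertical equation gives 1.957 T_left = 84.87, so T_left = 43.37 N.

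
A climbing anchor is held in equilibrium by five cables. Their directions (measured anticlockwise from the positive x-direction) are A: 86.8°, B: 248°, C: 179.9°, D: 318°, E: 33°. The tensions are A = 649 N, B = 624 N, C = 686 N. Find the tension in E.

Resolve: ΣF_x = 649 cos 86.8° + 624 cos 248° + 686 cos 179.9° + T_D cos 318° + T_E cos 33° = 0.
        ΣF_y = 649 sin 86.8° + 624 sin 248° + 686 sin 179.9° + T_D sin 318° + T_E sin 33° = 0.
The known terms sum to (-883.5, 70.62) N, so 0.7431 T_D + 0.8387 T_E = 883.5 and -0.6691 T_D + 0.5446 T_E = -70.62.
Solving simultaneously: T_D = 559.5 N, T_E = 557.7 N.

T_E ≈ 558 N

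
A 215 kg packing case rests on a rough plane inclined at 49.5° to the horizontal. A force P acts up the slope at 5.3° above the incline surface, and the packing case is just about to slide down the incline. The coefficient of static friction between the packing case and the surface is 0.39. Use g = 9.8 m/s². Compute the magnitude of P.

On the verge of sliding down the incline, friction equals μN and acts up the slope.
Perpendicular: N + P sin 5.3° = W cos 49.5° = 1368 N.
Along incline: P cos 5.3° + μN = W sin 49.5° with W sin 49.5° = 1602 N.
Solving the pair for P and N: P = 1113 N, N = 1266 N (and f = μN = 493.6 N).

P ≈ 1110 N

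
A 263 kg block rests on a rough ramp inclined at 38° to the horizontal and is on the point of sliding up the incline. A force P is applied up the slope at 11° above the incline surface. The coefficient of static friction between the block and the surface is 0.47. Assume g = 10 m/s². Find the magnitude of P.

On the verge of sliding up the incline, friction equals μN and acts down the slope.
Perpendicular: N + P sin 11° = W cos 38° = 2072 N.
Along incline: P cos 11° = W sin 38° + μN  with W sin 38° = 1619 N.
Solving the pair for P and N: P = 2421 N, N = 1611 N (and f = μN = 757 N).

P ≈ 2420 N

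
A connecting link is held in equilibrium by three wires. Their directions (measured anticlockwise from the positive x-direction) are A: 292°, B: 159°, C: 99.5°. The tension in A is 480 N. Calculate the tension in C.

T_C ≈ 407 N

Resolve: ΣF_x = 480 cos 292° + T_B cos 159° + T_C cos 99.5° = 0.
        ΣF_y = 480 sin 292° + T_B sin 159° + T_C sin 99.5° = 0.
The known terms sum to (179.8, -445) N, so -0.9336 T_B − 0.1650 T_C = -179.8 and 0.3584 T_B + 0.9863 T_C = 445.
Solving simultaneously: T_B = 120.6 N, T_C = 407.4 N.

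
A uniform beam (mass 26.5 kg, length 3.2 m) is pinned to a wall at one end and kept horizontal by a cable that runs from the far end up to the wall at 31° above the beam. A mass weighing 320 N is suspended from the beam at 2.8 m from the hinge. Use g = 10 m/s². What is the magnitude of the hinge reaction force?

Take torques about the hinge: T sin 31° · 3.2 = 26.5×10×1.6 + 320×2.8 = 1320 N·m.
So T = 1320 / (0.5150 × 3.2) = 800.91 N.
ΣF_x = 0: H_x = T cos 31° = 686.52 N.
ΣF_y = 0: H_y = (26.5×10 + 320) − T sin 31° = 585 − 412.5 = 172.5 N.
|H| = √(H_x² + H_y²) = √((686.52)² + (172.5)²) = 707.86 N.

|H| ≈ 708 N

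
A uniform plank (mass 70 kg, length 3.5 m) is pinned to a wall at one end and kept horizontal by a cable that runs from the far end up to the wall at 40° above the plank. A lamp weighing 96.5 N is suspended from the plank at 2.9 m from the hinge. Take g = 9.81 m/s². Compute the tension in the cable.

Take torques about the hinge: T sin 40° · 3.5 = 70×9.81×1.75 + 96.5×2.9 = 1481.6 N·m.
So T = 1481.6 / (0.6428 × 3.5) = 658.55 N.

T ≈ 659 N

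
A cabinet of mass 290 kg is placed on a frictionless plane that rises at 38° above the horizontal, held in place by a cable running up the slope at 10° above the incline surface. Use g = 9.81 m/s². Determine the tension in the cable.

Take axes along and perpendicular to the incline. Weight components: W sin 38° = 1751 N down-slope, W cos 38° = 2242 N into the surface.
Along incline: T cos 10° = W sin 38° → T = 1779 N.
Perpendicular: N = W cos 38° − T sin 10° = 1933 N.

T ≈ 1780 N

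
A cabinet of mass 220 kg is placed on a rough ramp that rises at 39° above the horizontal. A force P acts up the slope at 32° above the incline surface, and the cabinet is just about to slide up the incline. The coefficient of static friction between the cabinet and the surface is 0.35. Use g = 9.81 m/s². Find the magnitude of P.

P ≈ 1880 N

On the verge of sliding up the incline, friction equals μN and acts down the slope.
Perpendicular: N + P sin 32° = W cos 39° = 1677 N.
Along incline: P cos 32° = W sin 39° + μN  with W sin 39° = 1358 N.
Solving the pair for P and N: P = 1882 N, N = 679.9 N (and f = μN = 237.9 N).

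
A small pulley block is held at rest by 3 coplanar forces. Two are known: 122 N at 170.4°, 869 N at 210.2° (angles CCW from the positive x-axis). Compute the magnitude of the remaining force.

Sum the known components: ΣF_x = -871.3 N, ΣF_y = -416.8 N.
For equilibrium the remaining force must supply (−ΣF_x, −ΣF_y) = (871.3, 416.8) N.
Magnitude = √((871.3)² + (416.8)²) = 965.9 N; direction = atan2(416.8, 871.3) = 25.6°.

F ≈ 966 N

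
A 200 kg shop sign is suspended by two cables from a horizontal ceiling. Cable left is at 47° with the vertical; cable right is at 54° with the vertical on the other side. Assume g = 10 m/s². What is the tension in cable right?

T_right ≈ 1490 N

Angles from the horizontal: cable left is 90° − 47° = 43°, cable right is 90° − 54° = 36°.
Weight W = 200 × 10 = 2000 N acts straight down.
Horizontal: T_left cos 43° = T_right cos 36°  →  T_left = 1.106 T_right.
Vertical: T_left sin 43° + T_right sin 36° = 2000.
Substituting the horizontal relation into the vertical equation gives 1.342 T_right = 2000, so T_right = 1490 N.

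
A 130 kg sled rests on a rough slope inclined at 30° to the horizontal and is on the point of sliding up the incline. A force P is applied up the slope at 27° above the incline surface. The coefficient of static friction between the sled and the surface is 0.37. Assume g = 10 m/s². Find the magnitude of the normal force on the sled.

On the verge of sliding up the incline, friction equals μN and acts down the slope.
Perpendicular: N + P sin 27° = W cos 30° = 1126 N.
Along incline: P cos 27° = W sin 30° + μN  with W sin 30° = 650 N.
Solving the pair for P and N: P = 1007 N, N = 668.6 N (and f = μN = 247.4 N).

N ≈ 669 N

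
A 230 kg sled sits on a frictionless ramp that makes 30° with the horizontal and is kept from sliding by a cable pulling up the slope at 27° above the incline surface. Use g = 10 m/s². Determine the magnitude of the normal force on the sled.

N ≈ 1410 N

Take axes along and perpendicular to the incline. Weight components: W sin 30° = 1150 N down-slope, W cos 30° = 1992 N into the surface.
Along incline: T cos 27° = W sin 30° → T = 1291 N.
Perpendicular: N = W cos 30° − T sin 27° = 1406 N.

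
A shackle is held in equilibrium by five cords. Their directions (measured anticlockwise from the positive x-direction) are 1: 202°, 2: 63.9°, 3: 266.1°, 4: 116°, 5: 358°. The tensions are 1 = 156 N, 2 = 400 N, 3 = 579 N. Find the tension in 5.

T_5 ≈ 146 N

Resolve: ΣF_x = 156 cos 202° + 400 cos 63.9° + 579 cos 266.1° + T_4 cos 116° + T_5 cos 358° = 0.
        ΣF_y = 156 sin 202° + 400 sin 63.9° + 579 sin 266.1° + T_4 sin 116° + T_5 sin 358° = 0.
The known terms sum to (-8.046, -276.9) N, so -0.4384 T_4 + 0.9994 T_5 = 8.046 and 0.8988 T_4 − 0.0349 T_5 = 276.9.
Solving simultaneously: T_4 = 313.7 N, T_5 = 145.7 N.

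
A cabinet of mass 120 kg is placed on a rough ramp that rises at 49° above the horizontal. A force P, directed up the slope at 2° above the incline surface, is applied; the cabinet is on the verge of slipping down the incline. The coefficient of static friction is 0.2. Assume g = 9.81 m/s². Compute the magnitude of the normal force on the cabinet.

N ≈ 747 N

On the verge of sliding down the incline, friction equals μN and acts up the slope.
Perpendicular: N + P sin 2° = W cos 49° = 772.3 N.
Along incline: P cos 2° + μN = W sin 49° with W sin 49° = 888.4 N.
Solving the pair for P and N: P = 739.6 N, N = 746.5 N (and f = μN = 149.3 N).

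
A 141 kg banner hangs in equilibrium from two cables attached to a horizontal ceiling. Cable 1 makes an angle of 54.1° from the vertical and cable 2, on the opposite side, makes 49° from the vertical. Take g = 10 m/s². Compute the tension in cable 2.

Angles from the horizontal: cable 1 is 90° − 54.1° = 35.9°, cable 2 is 90° − 49° = 41°.
Weight W = 141 × 10 = 1410 N acts straight down.
Horizontal: T_1 cos 35.9° = T_2 cos 41°  →  T_1 = 0.9317 T_2.
Vertical: T_1 sin 35.9° + T_2 sin 41° = 1410.
Substituting the horizontal relation into the vertical equation gives 1.202 T_2 = 1410, so T_2 = 1173 N.

T_2 ≈ 1170 N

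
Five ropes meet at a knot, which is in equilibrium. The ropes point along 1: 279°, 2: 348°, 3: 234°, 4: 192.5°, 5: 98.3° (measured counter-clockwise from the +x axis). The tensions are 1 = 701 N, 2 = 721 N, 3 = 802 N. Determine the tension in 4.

Resolve: ΣF_x = 701 cos 279° + 721 cos 348° + 802 cos 234° + T_4 cos 192.5° + T_5 cos 98.3° = 0.
        ΣF_y = 701 sin 279° + 721 sin 348° + 802 sin 234° + T_4 sin 192.5° + T_5 sin 98.3° = 0.
The known terms sum to (343.5, -1491) N, so -0.9763 T_4 − 0.1444 T_5 = -343.5 and -0.2164 T_4 + 0.9895 T_5 = 1491.
Solving simultaneously: T_4 = 125 N, T_5 = 1534 N.

T_4 ≈ 125 N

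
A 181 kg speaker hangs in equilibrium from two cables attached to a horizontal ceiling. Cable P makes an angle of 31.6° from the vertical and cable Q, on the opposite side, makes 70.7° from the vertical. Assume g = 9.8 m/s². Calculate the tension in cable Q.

Angles from the horizontal: cable P is 90° − 31.6° = 58.4°, cable Q is 90° − 70.7° = 19.3°.
Weight W = 181 × 9.8 = 1774 N acts straight down.
Horizontal: T_P cos 58.4° = T_Q cos 19.3°  →  T_P = 1.801 T_Q.
Vertical: T_P sin 58.4° + T_Q sin 19.3° = 1774.
Substituting the horizontal relation into the vertical equation gives 1.865 T_Q = 1774, so T_Q = 951.3 N.

T_Q ≈ 951 N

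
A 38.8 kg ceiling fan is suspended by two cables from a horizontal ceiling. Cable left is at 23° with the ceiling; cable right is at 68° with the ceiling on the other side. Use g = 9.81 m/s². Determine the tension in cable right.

T_right ≈ 350 N

Weight W = 38.8 × 9.81 = 380.6 N acts straight down.
Horizontal: T_left cos 23° = T_right cos 68°  →  T_left = 0.407 T_right.
Vertical: T_left sin 23° + T_right sin 68° = 380.6.
Substituting the horizontal relation into the vertical equation gives 1.086 T_right = 380.6, so T_right = 350.4 N.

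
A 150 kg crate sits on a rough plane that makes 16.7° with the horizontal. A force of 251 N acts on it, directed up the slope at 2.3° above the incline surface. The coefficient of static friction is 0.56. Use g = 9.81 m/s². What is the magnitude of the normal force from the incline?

Axes along / perpendicular to the incline. W sin 16.7° = 422.9 N down-slope; W cos 16.7° = 1409 N into the surface.
Perpendicular: N = W cos 16.7° − P sin 2.3° = 1409 − 10.07 = 1399 N.
Along incline: P cos 2.3° + f = W sin 16.7° (friction acts up-slope) → f = 422.9 − 250.8 = 172.1 N.
|f| = 172.1 N ≤ μN = 783.6 N, so the crate is indeed static.

N ≈ 1400 N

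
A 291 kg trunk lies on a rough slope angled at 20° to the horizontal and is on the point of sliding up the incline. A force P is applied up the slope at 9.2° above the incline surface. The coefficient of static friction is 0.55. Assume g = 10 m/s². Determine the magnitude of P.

P ≈ 2320 N

On the verge of sliding up the incline, friction equals μN and acts down the slope.
Perpendicular: N + P sin 9.2° = W cos 20° = 2735 N.
Along incline: P cos 9.2° = W sin 20° + μN  with W sin 20° = 995.3 N.
Solving the pair for P and N: P = 2325 N, N = 2363 N (and f = μN = 1300 N).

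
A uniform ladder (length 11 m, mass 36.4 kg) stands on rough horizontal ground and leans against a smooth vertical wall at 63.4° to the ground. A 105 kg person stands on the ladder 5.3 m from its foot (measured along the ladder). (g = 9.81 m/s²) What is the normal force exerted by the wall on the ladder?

N_wall ≈ 338 N

Torques about the foot: N_wall · 11 sin 63.4° = 36.4×9.81×5.5 cos 63.4° + 105×9.81×5.3 cos 63.4° → N_wall = 337.93 N.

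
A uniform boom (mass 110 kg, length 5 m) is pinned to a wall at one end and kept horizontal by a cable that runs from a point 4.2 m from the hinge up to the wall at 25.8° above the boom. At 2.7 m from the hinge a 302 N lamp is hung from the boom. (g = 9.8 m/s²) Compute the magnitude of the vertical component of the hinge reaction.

Take torques about the hinge: T sin 25.8° · 4.2 = 110×9.8×2.5 + 302×2.7 = 3510.4 N·m.
So T = 3510.4 / (0.4352 × 4.2) = 1920.4 N.
ΣF_y = 0: H_y = (110×9.8 + 302) − T sin 25.8° = 1380 − 835.81 = 544.19 N.

|H_y| ≈ 544 N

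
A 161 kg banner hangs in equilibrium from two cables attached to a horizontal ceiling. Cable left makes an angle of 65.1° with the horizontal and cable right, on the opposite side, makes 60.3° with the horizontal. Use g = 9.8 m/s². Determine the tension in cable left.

Weight W = 161 × 9.8 = 1578 N acts straight down.
Horizontal: T_left cos 65.1° = T_right cos 60.3°  →  T_right = 0.8498 T_left.
Vertical: T_left sin 65.1° + T_right sin 60.3° = 1578.
Substituting the horizontal relation into the vertical equation gives 1.645 T_left = 1578, so T_left = 959 N.

T_left ≈ 959 N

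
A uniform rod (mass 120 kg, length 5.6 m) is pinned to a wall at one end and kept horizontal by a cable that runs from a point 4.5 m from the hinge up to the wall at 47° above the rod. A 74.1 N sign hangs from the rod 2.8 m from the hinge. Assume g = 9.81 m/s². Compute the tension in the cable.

Take torques about the hinge: T sin 47° · 4.5 = 120×9.81×2.8 + 74.1×2.8 = 3503.6 N·m.
So T = 3503.6 / (0.7314 × 4.5) = 1064.6 N.

T ≈ 1060 N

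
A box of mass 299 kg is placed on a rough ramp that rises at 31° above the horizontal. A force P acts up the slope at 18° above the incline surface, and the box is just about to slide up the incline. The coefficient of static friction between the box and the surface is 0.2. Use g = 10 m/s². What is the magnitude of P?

On the verge of sliding up the incline, friction equals μN and acts down the slope.
Perpendicular: N + P sin 18° = W cos 31° = 2563 N.
Along incline: P cos 18° = W sin 31° + μN  with W sin 31° = 1540 N.
Solving the pair for P and N: P = 2026 N, N = 1937 N (and f = μN = 387.3 N).

P ≈ 2030 N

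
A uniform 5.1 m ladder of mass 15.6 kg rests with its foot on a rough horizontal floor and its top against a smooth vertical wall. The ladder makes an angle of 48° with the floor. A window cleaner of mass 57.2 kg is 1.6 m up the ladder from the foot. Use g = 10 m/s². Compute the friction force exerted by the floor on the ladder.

Torques about the foot: N_wall · 5.1 sin 48° = 15.6×10×2.55 cos 48° + 57.2×10×1.6 cos 48° → N_wall = 231.81 N.
ΣF_x = 0: f_floor = N_wall = 231.81 N.

f ≈ 232 N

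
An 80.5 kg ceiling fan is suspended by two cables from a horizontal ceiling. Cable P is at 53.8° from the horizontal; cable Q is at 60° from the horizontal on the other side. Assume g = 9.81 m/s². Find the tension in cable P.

Weight W = 80.5 × 9.81 = 789.7 N acts straight down.
Horizontal: T_P cos 53.8° = T_Q cos 60°  →  T_Q = 1.181 T_P.
Vertical: T_P sin 53.8° + T_Q sin 60° = 789.7.
Substituting the horizontal relation into the vertical equation gives 1.83 T_P = 789.7, so T_P = 431.6 N.

T_P ≈ 432 N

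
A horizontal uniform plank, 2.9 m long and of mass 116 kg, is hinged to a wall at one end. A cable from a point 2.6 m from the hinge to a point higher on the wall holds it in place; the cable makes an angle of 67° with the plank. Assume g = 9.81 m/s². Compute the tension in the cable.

T ≈ 689 N

Take torques about the hinge: T sin 67° · 2.6 = 116×9.81×1.45 = 1650 N·m.
So T = 1650 / (0.9205 × 2.6) = 689.44 N.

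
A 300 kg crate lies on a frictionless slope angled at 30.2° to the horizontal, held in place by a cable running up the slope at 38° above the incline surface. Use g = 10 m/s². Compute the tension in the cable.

T ≈ 1920 N

Take axes along and perpendicular to the incline. Weight components: W sin 30.2° = 1509 N down-slope, W cos 30.2° = 2593 N into the surface.
Along incline: T cos 38° = W sin 30.2° → T = 1915 N.
Perpendicular: N = W cos 30.2° − T sin 38° = 1414 N.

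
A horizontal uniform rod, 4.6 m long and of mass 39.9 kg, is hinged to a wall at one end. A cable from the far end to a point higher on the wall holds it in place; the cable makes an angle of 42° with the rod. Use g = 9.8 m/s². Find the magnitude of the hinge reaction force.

Take torques about the hinge: T sin 42° · 4.6 = 39.9×9.8×2.3 = 899.35 N·m.
So T = 899.35 / (0.6691 × 4.6) = 292.19 N.
ΣF_x = 0: H_x = T cos 42° = 217.14 N.
ΣF_y = 0: H_y = (39.9×9.8) − T sin 42° = 391.02 − 195.51 = 195.51 N.
|H| = √(H_x² + H_y²) = √((217.14)² + (195.51)²) = 292.19 N.

|H| ≈ 292 N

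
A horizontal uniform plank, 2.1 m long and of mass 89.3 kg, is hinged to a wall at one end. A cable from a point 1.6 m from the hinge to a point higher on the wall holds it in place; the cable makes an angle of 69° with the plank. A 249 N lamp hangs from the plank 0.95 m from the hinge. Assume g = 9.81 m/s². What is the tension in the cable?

T ≈ 774 N

Take torques about the hinge: T sin 69° · 1.6 = 89.3×9.81×1.05 + 249×0.95 = 1156.4 N·m.
So T = 1156.4 / (0.9336 × 1.6) = 774.16 N.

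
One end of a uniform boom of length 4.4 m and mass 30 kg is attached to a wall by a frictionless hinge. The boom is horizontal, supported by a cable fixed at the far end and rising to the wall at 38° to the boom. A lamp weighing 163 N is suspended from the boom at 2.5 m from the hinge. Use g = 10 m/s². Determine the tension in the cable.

T ≈ 394 N

Take torques about the hinge: T sin 38° · 4.4 = 30×10×2.2 + 163×2.5 = 1067.5 N·m.
So T = 1067.5 / (0.6157 × 4.4) = 394.07 N.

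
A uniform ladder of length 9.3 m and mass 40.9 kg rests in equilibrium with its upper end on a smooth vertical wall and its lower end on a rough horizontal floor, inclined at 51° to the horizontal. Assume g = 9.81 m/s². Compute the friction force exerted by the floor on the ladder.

f ≈ 162 N

Torques about the foot: N_wall · 9.3 sin 51° = 40.9×9.81×4.65 cos 51° → N_wall = 162.45 N.
ΣF_x = 0: f_floor = N_wall = 162.45 N.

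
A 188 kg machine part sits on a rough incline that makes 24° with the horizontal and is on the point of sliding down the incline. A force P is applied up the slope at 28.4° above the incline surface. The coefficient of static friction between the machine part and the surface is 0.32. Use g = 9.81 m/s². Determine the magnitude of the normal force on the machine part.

On the verge of sliding down the incline, friction equals μN and acts up the slope.
Perpendicular: N + P sin 28.4° = W cos 24° = 1685 N.
Along incline: P cos 28.4° + μN = W sin 24° with W sin 24° = 750.1 N.
Solving the pair for P and N: P = 290 N, N = 1547 N (and f = μN = 495 N).

N ≈ 1550 N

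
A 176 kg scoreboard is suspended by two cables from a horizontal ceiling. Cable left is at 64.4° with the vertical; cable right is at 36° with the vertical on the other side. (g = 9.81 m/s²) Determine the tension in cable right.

T_right ≈ 1580 N

Angles from the horizontal: cable left is 90° − 64.4° = 25.6°, cable right is 90° − 36° = 54°.
Weight W = 176 × 9.81 = 1727 N acts straight down.
Horizontal: T_left cos 25.6° = T_right cos 54°  →  T_left = 0.6518 T_right.
Vertical: T_left sin 25.6° + T_right sin 54° = 1727.
Substituting the horizontal relation into the vertical equation gives 1.091 T_right = 1727, so T_right = 1583 N.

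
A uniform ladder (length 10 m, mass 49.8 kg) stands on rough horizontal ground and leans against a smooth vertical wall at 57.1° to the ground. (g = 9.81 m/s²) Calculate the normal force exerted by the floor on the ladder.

N_floor ≈ 489 N

ΣF_y = 0: N_floor = 49.8×9.81 = 488.54 N.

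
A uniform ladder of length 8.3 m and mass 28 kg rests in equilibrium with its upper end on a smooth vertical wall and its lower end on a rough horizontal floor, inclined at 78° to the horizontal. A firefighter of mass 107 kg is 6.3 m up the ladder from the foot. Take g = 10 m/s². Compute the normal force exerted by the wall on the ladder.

N_wall ≈ 202 N

Torques about the foot: N_wall · 8.3 sin 78° = 28×10×4.15 cos 78° + 107×10×6.3 cos 78° → N_wall = 202.39 N.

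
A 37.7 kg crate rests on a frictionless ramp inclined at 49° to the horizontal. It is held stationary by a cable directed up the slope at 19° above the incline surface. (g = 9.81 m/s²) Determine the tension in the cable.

T ≈ 295 N

Take axes along and perpendicular to the incline. Weight components: W sin 49° = 279.1 N down-slope, W cos 49° = 242.6 N into the surface.
Along incline: T cos 19° = W sin 49° → T = 295.2 N.
Perpendicular: N = W cos 49° − T sin 19° = 146.5 N.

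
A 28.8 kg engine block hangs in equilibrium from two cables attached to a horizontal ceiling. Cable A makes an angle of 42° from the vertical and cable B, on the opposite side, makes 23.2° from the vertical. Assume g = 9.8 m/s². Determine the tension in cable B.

T_B ≈ 208 N

Angles from the horizontal: cable A is 90° − 42° = 48°, cable B is 90° − 23.2° = 66.8°.
Weight W = 28.8 × 9.8 = 282.2 N acts straight down.
Horizontal: T_A cos 48° = T_B cos 66.8°  →  T_A = 0.5887 T_B.
Vertical: T_A sin 48° + T_B sin 66.8° = 282.2.
Substituting the horizontal relation into the vertical equation gives 1.357 T_B = 282.2, so T_B = 208 N.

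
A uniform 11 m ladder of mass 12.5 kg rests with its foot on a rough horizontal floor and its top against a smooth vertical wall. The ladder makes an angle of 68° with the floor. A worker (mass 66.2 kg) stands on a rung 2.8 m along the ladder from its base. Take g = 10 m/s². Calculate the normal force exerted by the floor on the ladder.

N_floor ≈ 787 N

ΣF_y = 0: N_floor = 12.5×10 + 66.2×10 = 787 N.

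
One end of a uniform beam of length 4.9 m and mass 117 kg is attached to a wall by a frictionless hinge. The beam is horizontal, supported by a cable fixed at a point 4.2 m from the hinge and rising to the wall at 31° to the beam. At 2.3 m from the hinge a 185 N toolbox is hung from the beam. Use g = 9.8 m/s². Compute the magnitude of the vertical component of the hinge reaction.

Take torques about the hinge: T sin 31° · 4.2 = 117×9.8×2.45 + 185×2.3 = 3234.7 N·m.
So T = 3234.7 / (0.5150 × 4.2) = 1495.3 N.
ΣF_y = 0: H_y = (117×9.8 + 185) − T sin 31° = 1331.6 − 770.16 = 561.44 N.

|H_y| ≈ 561 N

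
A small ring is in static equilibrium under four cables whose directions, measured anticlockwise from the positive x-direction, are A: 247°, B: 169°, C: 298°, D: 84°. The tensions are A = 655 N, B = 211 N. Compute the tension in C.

T_C ≈ 718 N

Resolve: ΣF_x = 655 cos 247° + 211 cos 169° + T_C cos 298° + T_D cos 84° = 0.
        ΣF_y = 655 sin 247° + 211 sin 169° + T_C sin 298° + T_D sin 84° = 0.
The known terms sum to (-463.1, -562.7) N, so 0.4695 T_C + 0.1045 T_D = 463.1 and -0.8829 T_C + 0.9945 T_D = 562.7.
Solving simultaneously: T_C = 718.4 N, T_D = 1204 N.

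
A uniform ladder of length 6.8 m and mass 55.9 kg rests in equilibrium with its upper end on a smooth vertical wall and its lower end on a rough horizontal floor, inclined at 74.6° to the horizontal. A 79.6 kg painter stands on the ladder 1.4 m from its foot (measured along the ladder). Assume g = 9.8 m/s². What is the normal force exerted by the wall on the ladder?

Torques about the foot: N_wall · 6.8 sin 74.6° = 55.9×9.8×3.4 cos 74.6° + 79.6×9.8×1.4 cos 74.6° → N_wall = 119.69 N.

N_wall ≈ 120 N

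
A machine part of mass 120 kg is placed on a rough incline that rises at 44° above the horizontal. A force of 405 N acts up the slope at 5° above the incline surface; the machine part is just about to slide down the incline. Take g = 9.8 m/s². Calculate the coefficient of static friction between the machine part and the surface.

μ ≈ 0.510

On the verge of sliding down the incline, friction is at its maximum μN and acts up the slope.
Perpendicular to incline: N = W cos 44° − P sin 5° = 845.9 − 35.3 = 810.6 N.
Along incline: P cos 5° + μN = W sin 44° → μ = (W sin 44° − P cos 5°) / N = 0.51.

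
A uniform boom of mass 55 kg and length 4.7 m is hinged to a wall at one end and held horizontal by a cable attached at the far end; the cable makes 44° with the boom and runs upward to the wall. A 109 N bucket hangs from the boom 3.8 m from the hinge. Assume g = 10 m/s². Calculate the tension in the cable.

T ≈ 523 N

Take torques about the hinge: T sin 44° · 4.7 = 55×10×2.35 + 109×3.8 = 1706.7 N·m.
So T = 1706.7 / (0.6947 × 4.7) = 522.74 N.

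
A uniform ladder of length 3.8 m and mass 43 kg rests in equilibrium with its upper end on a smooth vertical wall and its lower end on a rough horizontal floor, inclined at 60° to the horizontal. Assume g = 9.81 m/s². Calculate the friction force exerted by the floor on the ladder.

Torques about the foot: N_wall · 3.8 sin 60° = 43×9.81×1.9 cos 60° → N_wall = 121.77 N.
ΣF_x = 0: f_floor = N_wall = 121.77 N.

f ≈ 122 N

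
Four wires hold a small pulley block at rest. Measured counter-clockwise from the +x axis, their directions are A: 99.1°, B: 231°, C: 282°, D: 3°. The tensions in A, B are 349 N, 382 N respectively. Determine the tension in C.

Resolve: ΣF_x = 349 cos 99.1° + 382 cos 231° + T_C cos 282° + T_D cos 3° = 0.
        ΣF_y = 349 sin 99.1° + 382 sin 231° + T_C sin 282° + T_D sin 3° = 0.
The known terms sum to (-295.6, 47.74) N, so 0.2079 T_C + 0.9986 T_D = 295.6 and -0.9781 T_C + 0.0523 T_D = -47.74.
Solving simultaneously: T_C = 63.93 N, T_D = 282.7 N.

T_C ≈ 63.9 N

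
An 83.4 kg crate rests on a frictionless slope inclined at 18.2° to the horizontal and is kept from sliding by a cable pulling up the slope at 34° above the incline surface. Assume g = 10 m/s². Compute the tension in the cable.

T ≈ 314 N

Take axes along and perpendicular to the incline. Weight components: W sin 18.2° = 260.5 N down-slope, W cos 18.2° = 792.3 N into the surface.
Along incline: T cos 34° = W sin 18.2° → T = 314.2 N.
Perpendicular: N = W cos 18.2° − T sin 34° = 616.6 N.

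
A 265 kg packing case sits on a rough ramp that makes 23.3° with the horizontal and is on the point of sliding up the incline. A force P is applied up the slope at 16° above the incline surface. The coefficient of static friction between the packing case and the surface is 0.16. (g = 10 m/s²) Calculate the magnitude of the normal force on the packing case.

On the verge of sliding up the incline, friction equals μN and acts down the slope.
Perpendicular: N + P sin 16° = W cos 23.3° = 2434 N.
Along incline: P cos 16° = W sin 23.3° + μN  with W sin 23.3° = 1048 N.
Solving the pair for P and N: P = 1430 N, N = 2040 N (and f = μN = 326.4 N).

N ≈ 2040 N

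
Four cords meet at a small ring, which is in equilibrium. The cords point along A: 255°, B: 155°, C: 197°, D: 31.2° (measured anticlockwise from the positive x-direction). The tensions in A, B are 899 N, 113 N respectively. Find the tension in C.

T_C ≈ 2150 N

Resolve: ΣF_x = 899 cos 255° + 113 cos 155° + T_C cos 197° + T_D cos 31.2° = 0.
        ΣF_y = 899 sin 255° + 113 sin 155° + T_C sin 197° + T_D sin 31.2° = 0.
The known terms sum to (-335.1, -820.6) N, so -0.9563 T_C + 0.8554 T_D = 335.1 and -0.2924 T_C + 0.5180 T_D = 820.6.
Solving simultaneously: T_C = 2154 N, T_D = 2800 N.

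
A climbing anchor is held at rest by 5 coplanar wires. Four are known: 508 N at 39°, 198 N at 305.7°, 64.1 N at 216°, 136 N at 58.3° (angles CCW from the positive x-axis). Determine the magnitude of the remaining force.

Sum the known components: ΣF_x = 529.9 N, ΣF_y = 236.9 N.
For equilibrium the remaining force must supply (−ΣF_x, −ΣF_y) = (-529.9, -236.9) N.
Magnitude = √((-529.9)² + (-236.9)²) = 580.5 N; direction = atan2(-236.9, -529.9) = 204.1°.

F ≈ 580 N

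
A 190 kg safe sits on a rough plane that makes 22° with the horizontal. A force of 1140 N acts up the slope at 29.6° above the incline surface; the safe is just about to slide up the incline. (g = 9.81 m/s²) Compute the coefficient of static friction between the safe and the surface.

μ ≈ 0.251

On the verge of sliding up the incline, friction is at its maximum μN and acts down the slope.
Perpendicular to incline: N = W cos 22° − P sin 29.6° = 1728 − 563.1 = 1165 N.
Along incline: P cos 29.6° − μN = W sin 22° → μ = −(W sin 22° − P cos 29.6°) / N = 0.2515.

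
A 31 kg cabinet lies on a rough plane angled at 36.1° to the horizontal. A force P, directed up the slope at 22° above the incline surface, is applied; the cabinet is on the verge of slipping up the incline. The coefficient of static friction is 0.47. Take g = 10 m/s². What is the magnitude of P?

P ≈ 272 N

On the verge of sliding up the incline, friction equals μN and acts down the slope.
Perpendicular: N + P sin 22° = W cos 36.1° = 250.5 N.
Along incline: P cos 22° = W sin 36.1° + μN  with W sin 36.1° = 182.7 N.
Solving the pair for P and N: P = 272.3 N, N = 148.5 N (and f = μN = 69.79 N).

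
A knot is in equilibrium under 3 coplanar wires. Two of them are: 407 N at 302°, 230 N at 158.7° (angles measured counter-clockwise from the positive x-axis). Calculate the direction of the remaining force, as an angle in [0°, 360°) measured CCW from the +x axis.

Sum the known components: ΣF_x = 1.388 N, ΣF_y = -261.6 N.
For equilibrium the remaining force must supply (−ΣF_x, −ΣF_y) = (-1.388, 261.6) N.
Magnitude = √((-1.388)² + (261.6)²) = 261.6 N; direction = atan2(261.6, -1.388) = 90.3°.

θ ≈ 90.3°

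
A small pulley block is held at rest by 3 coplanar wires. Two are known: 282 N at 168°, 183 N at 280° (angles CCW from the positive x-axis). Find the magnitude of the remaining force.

F ≈ 273 N

Sum the known components: ΣF_x = -244.1 N, ΣF_y = -121.6 N.
For equilibrium the remaining force must supply (−ΣF_x, −ΣF_y) = (244.1, 121.6) N.
Magnitude = √((244.1)² + (121.6)²) = 272.7 N; direction = atan2(121.6, 244.1) = 26.5°.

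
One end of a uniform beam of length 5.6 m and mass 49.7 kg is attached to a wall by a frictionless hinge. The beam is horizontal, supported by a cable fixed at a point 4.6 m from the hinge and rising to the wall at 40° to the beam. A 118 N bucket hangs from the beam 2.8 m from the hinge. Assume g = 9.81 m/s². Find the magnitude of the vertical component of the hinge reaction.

Take torques about the hinge: T sin 40° · 4.6 = 49.7×9.81×2.8 + 118×2.8 = 1695.6 N·m.
So T = 1695.6 / (0.6428 × 4.6) = 573.44 N.
ΣF_y = 0: H_y = (49.7×9.81 + 118) − T sin 40° = 605.56 − 368.6 = 236.96 N.

|H_y| ≈ 237 N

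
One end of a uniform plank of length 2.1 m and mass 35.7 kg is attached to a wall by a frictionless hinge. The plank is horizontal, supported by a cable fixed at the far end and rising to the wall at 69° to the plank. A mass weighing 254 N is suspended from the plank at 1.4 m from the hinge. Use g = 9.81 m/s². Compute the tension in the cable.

Take torques about the hinge: T sin 69° · 2.1 = 35.7×9.81×1.05 + 254×1.4 = 723.33 N·m.
So T = 723.33 / (0.9336 × 2.1) = 368.95 N.

T ≈ 369 N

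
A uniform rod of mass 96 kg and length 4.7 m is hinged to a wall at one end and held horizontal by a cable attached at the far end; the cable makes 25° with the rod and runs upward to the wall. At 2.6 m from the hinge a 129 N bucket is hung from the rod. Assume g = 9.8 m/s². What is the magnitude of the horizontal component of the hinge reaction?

Take torques about the hinge: T sin 25° · 4.7 = 96×9.8×2.35 + 129×2.6 = 2546.3 N·m.
So T = 2546.3 / (0.4226 × 4.7) = 1281.9 N.
ΣF_x = 0: H_x = T cos 25° = 1161.8 N.

H_x ≈ 1160 N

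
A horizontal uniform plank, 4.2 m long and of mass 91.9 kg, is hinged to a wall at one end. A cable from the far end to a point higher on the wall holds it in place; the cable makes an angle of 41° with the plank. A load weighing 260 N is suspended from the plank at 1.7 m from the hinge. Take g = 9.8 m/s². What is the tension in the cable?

Take torques about the hinge: T sin 41° · 4.2 = 91.9×9.8×2.1 + 260×1.7 = 2333.3 N·m.
So T = 2333.3 / (0.6561 × 4.2) = 846.8 N.

T ≈ 847 N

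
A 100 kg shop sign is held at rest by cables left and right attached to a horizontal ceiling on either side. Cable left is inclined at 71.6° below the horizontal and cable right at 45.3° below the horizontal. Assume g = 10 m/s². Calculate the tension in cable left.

T_left ≈ 789 N

Weight W = 100 × 10 = 1000 N acts straight down.
Horizontal: T_left cos 71.6° = T_right cos 45.3°  →  T_right = 0.4488 T_left.
Vertical: T_left sin 71.6° + T_right sin 45.3° = 1000.
Substituting the horizontal relation into the vertical equation gives 1.268 T_left = 1000, so T_left = 788.7 N.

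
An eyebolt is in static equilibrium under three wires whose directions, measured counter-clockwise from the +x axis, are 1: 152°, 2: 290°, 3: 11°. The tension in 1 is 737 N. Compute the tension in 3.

T_3 ≈ 499 N

Resolve: ΣF_x = 737 cos 152° + T_2 cos 290° + T_3 cos 11° = 0.
        ΣF_y = 737 sin 152° + T_2 sin 290° + T_3 sin 11° = 0.
The known terms sum to (-650.7, 346) N, so 0.3420 T_2 + 0.9816 T_3 = 650.7 and -0.9397 T_2 + 0.1908 T_3 = -346.
Solving simultaneously: T_2 = 469.6 N, T_3 = 499.3 N.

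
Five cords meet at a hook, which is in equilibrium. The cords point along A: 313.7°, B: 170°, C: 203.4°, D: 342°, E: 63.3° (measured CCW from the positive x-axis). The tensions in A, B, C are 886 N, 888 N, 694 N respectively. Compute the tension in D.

Resolve: ΣF_x = 886 cos 313.7° + 888 cos 170° + 694 cos 203.4° + T_D cos 342° + T_E cos 63.3° = 0.
        ΣF_y = 886 sin 313.7° + 888 sin 170° + 694 sin 203.4° + T_D sin 342° + T_E sin 63.3° = 0.
The known terms sum to (-899.3, -762) N, so 0.9511 T_D + 0.4493 T_E = 899.3 and -0.3090 T_D + 0.8934 T_E = 762.
Solving simultaneously: T_D = 466.4 N, T_E = 1014 N.

T_D ≈ 466 N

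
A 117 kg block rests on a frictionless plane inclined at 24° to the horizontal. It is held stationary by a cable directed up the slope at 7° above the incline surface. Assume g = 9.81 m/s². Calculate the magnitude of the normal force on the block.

N ≈ 991 N

Take axes along and perpendicular to the incline. Weight components: W sin 24° = 466.8 N down-slope, W cos 24° = 1049 N into the surface.
Along incline: T cos 7° = W sin 24° → T = 470.3 N.
Perpendicular: N = W cos 24° − T sin 7° = 991.2 N.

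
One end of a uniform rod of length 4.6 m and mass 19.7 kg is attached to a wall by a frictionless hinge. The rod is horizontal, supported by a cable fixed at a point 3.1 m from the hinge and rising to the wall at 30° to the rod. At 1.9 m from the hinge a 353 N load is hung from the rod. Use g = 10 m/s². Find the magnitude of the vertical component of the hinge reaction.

Take torques about the hinge: T sin 30° · 3.1 = 19.7×10×2.3 + 353×1.9 = 1123.8 N·m.
So T = 1123.8 / (0.5000 × 3.1) = 725.03 N.
ΣF_y = 0: H_y = (19.7×10 + 353) − T sin 30° = 550 − 362.52 = 187.48 N.

|H_y| ≈ 187 N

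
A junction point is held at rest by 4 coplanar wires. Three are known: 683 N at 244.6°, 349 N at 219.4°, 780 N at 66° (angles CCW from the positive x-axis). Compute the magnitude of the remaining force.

F ≈ 276 N

Sum the known components: ΣF_x = -245.4 N, ΣF_y = -125.9 N.
For equilibrium the remaining force must supply (−ΣF_x, −ΣF_y) = (245.4, 125.9) N.
Magnitude = √((245.4)² + (125.9)²) = 275.8 N; direction = atan2(125.9, 245.4) = 27.2°.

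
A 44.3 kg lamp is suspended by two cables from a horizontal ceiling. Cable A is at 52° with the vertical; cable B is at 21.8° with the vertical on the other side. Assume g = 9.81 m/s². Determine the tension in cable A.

T_A ≈ 168 N

Angles from the horizontal: cable A is 90° − 52° = 38°, cable B is 90° − 21.8° = 68.2°.
Weight W = 44.3 × 9.81 = 434.6 N acts straight down.
Horizontal: T_A cos 38° = T_B cos 68.2°  →  T_B = 2.122 T_A.
Vertical: T_A sin 38° + T_B sin 68.2° = 434.6.
Substituting the horizontal relation into the vertical equation gives 2.586 T_A = 434.6, so T_A = 168.1 N.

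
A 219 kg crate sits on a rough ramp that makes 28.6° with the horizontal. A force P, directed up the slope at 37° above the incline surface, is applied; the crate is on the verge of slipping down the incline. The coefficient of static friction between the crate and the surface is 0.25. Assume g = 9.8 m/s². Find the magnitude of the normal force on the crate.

On the verge of sliding down the incline, friction equals μN and acts up the slope.
Perpendicular: N + P sin 37° = W cos 28.6° = 1884 N.
Along incline: P cos 37° + μN = W sin 28.6° with W sin 28.6° = 1027 N.
Solving the pair for P and N: P = 858.2 N, N = 1368 N (and f = μN = 342 N).

N ≈ 1370 N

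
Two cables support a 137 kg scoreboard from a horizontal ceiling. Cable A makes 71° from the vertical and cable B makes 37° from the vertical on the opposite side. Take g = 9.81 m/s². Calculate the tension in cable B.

Angles from the horizontal: cable A is 90° − 71° = 19°, cable B is 90° − 37° = 53°.
Weight W = 137 × 9.81 = 1344 N acts straight down.
Horizontal: T_A cos 19° = T_B cos 53°  →  T_A = 0.6365 T_B.
Vertical: T_A sin 19° + T_B sin 53° = 1344.
Substituting the horizontal relation into the vertical equation gives 1.006 T_B = 1344, so T_B = 1336 N.

T_B ≈ 1340 N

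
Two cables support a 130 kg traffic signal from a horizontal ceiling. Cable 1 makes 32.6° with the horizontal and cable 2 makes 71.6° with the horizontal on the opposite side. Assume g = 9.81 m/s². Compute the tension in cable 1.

Weight W = 130 × 9.81 = 1275 N acts straight down.
Horizontal: T_1 cos 32.6° = T_2 cos 71.6°  →  T_2 = 2.669 T_1.
Vertical: T_1 sin 32.6° + T_2 sin 71.6° = 1275.
Substituting the horizontal relation into the vertical equation gives 3.071 T_1 = 1275, so T_1 = 415.2 N.

T_1 ≈ 415 N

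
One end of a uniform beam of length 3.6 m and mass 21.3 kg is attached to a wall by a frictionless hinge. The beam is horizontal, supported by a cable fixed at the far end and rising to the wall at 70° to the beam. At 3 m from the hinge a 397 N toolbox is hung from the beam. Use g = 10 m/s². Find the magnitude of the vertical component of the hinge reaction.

|H_y| ≈ 173 N

Take torques about the hinge: T sin 70° · 3.6 = 21.3×10×1.8 + 397×3 = 1574.4 N·m.
So T = 1574.4 / (0.9397 × 3.6) = 465.4 N.
ΣF_y = 0: H_y = (21.3×10 + 397) − T sin 70° = 610 − 437.33 = 172.67 N.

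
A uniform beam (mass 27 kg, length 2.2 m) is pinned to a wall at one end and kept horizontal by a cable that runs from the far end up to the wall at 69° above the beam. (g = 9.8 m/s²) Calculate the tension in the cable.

Take torques about the hinge: T sin 69° · 2.2 = 27×9.8×1.1 = 291.06 N·m.
So T = 291.06 / (0.9336 × 2.2) = 141.71 N.

T ≈ 142 N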